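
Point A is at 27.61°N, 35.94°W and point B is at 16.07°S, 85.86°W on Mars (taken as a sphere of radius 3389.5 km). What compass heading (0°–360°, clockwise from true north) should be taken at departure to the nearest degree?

With φ₁ = 0.4819, φ₂ = -0.2805, Δλ = -0.8713 rad, the forward-azimuth formula gives
θ = atan2( sin Δλ cos φ₂ , cos φ₁ sin φ₂ − sin φ₁ cos φ₂ cos Δλ ) = atan2(-0.7352, -0.5320) = -125.89°.
Adding 360° brings this into [0°, 360°): 234°.

234°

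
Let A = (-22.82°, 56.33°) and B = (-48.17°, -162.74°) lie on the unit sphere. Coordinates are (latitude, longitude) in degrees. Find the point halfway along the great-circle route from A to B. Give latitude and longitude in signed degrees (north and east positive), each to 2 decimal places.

Central angle δ = 1.7602 rad. Interpolating on the sphere with fraction f = 0.5:
P = [sin((1−f)δ)·A + sin(fδ)·B] / sin δ = 0.7848·A + 0.7848·B in Cartesian coordinates,
giving P = (-0.0988, 0.4467, -0.8892), i.e. latitude -62.77°, longitude 102.47°.

-62.77°, 102.47°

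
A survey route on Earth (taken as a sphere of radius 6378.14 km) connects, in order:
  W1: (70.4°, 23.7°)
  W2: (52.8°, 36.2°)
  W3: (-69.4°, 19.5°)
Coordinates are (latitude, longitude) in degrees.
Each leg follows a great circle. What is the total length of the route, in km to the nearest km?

Leg W1→W2: central angle 0.3227 rad, distance 2058.2 km.
Leg W2→W3: central angle 2.1434 rad, distance 13671.1 km.
Total: 2058.2 + 13671.1 ≈ 15729 km.

15729 km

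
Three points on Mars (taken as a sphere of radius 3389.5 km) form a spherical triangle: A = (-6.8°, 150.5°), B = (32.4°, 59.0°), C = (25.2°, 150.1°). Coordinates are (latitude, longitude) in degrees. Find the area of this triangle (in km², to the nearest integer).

Side lengths (central angles): a = 1.3557, b = 0.5585, c = 1.6563 rad; semiperimeter s = 1.7853.
By l'Huilier's theorem, tan(E/4) = √[tan(s/2) tan((s−a)/2) tan((s−b)/2) tan((s−c)/2)], giving spherical excess E = 0.4420 rad.
Area = E·R² = 0.4420 × (3389.5)² ≈ 5077490 km².

5077490 km²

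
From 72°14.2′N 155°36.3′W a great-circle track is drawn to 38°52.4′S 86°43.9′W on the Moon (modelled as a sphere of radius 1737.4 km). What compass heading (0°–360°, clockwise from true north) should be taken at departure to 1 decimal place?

122.3°

Δλ = 68.873° = 1.2021 rad.
y = sin Δλ · cos φ₂ = (0.9328)(0.7785) = 0.7262
x = cos φ₁ sin φ₂ − sin φ₁ cos φ₂ cos Δλ = (0.3051)(-0.6276) − (0.9523)(0.7785)(0.3604) = -0.4587
θ = atan2(y, x) = 122.28°, so the bearing is 122.3°.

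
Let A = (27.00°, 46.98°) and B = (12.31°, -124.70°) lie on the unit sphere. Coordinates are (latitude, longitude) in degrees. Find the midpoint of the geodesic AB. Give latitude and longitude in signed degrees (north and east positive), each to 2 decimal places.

Central angle δ = 2.4412 rad. Interpolating on the sphere with fraction f = 0.5:
P = [sin((1−f)δ)·A + sin(fδ)·B] / sin δ = 1.4573·A + 1.4573·B in Cartesian coordinates,
giving P = (0.0753, -0.2212, 0.9723), i.e. latitude 76.48°, longitude -71.19°.

76.48°, -71.19°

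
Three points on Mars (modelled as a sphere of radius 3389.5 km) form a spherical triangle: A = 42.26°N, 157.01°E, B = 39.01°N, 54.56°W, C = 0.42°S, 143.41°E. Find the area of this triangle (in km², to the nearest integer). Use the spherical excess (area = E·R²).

Side lengths (central angles): a = 2.4094, b = 0.7750, c = 1.6375 rad; semiperimeter s = 2.4110.
By l'Huilier's theorem, tan(E/4) = √[tan(s/2) tan((s−a)/2) tan((s−b)/2) tan((s−c)/2)], giving spherical excess E = 0.1191 rad.
Area = E·R² = 0.1191 × (3389.5)² ≈ 1367860 km².

1367860 km²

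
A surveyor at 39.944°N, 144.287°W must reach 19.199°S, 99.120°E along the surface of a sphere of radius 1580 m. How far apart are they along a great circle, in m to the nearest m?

Let φ₁ = 0.6972 rad, φ₂ = -0.3351 rad, and Δλ = -2.0349 rad.
Haversine: a = sin²(Δφ/2) + cos φ₁ cos φ₂ sin²(Δλ/2) = 0.2436 + (0.7667)(0.9444)(0.7238) = 0.76762.
Central angle c = 2·arcsin(√a) = 2.13560 rad.
Distance = R·c = 1580 × 2.1356 ≈ 3374 m.

3374 m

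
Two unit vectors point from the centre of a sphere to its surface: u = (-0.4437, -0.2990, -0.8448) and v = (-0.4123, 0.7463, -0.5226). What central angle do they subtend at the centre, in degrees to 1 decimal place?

u·v = 0.4013; |u| = 1.0000, |v| = 1.0000.
cos θ = (u·v)/(|u||v|) = 0.4013, so θ = 66.3°.

66.3°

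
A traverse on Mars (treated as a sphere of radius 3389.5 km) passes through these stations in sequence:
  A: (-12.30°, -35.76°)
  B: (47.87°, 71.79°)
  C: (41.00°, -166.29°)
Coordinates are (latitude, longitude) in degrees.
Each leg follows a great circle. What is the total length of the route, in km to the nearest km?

11133 km

Leg A→B: central angle 1.9344 rad, distance 6556.6 km.
Leg B→C: central angle 1.3501 rad, distance 4576.3 km.
Total: 6556.6 + 4576.3 ≈ 11133 km.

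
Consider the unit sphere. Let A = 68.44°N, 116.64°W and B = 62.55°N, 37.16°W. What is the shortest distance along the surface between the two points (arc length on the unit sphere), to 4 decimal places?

With latitudes φ₁ = 68.440°, φ₂ = 62.550° and longitude difference Δλ = 79.480°:
cos c = sin φ₁ sin φ₂ + cos φ₁ cos φ₂ cos Δλ = (0.9300)(0.8874) + (0.3675)(0.4610)(0.1826) = 0.85625,
so c = arccos(0.85625) = 0.54283 rad.
On the unit sphere the arc length equals the central angle: 0.5428.

0.5428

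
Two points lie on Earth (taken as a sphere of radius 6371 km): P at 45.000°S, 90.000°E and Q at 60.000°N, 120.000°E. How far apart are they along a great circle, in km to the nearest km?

11990 km

Let φ₁ = -0.7854 rad, φ₂ = 1.0472 rad, and Δλ = 0.5236 rad.
cos c = sin φ₁ sin φ₂ + cos φ₁ cos φ₂ cos Δλ = (-0.7071)(0.8660) + (0.7071)(0.5000)(0.8660) = -0.30619,
so c = arccos(-0.30619) = 1.88198 rad.
Distance = R·c = 6371 × 1.8820 ≈ 11990 km.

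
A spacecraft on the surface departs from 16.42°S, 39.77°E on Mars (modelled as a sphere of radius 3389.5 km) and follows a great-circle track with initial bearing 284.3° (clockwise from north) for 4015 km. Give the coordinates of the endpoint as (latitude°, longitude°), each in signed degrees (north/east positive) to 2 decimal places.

6.49°, -24.84°

Angular distance δ = d/R = 4015/3389.5 = 1.18454 rad; initial bearing θ = 4.9620 rad.
sin φ₂ = sin φ₁ cos δ + cos φ₁ sin δ cos θ = (-0.2827)(0.3767) + (0.9592)(0.9263)(0.2470) = 0.1130, so φ₂ = 6.49°.
Δλ = atan2(sin θ sin δ cos φ₁, cos δ − sin φ₁ sin φ₂) = atan2(-0.8610, 0.4087) = -64.610°.
λ₂ = 39.770° − 64.610° = -24.84°.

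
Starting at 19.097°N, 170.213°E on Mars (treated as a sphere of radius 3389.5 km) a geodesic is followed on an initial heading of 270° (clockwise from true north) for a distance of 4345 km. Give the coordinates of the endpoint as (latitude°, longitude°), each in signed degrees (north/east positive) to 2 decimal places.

5.35°, 95.90°

Angular distance δ = d/R = 4345/3389.5 = 1.28190 rad; initial bearing θ = 4.7124 rad.
sin φ₂ = sin φ₁ cos δ + cos φ₁ sin δ cos θ = (0.3272)(0.2849) + (0.9450)(0.9586)(-0.0000) = 0.0932, so φ₂ = 5.35°.
Δλ = atan2(sin θ sin δ cos φ₁, cos δ − sin φ₁ sin φ₂) = atan2(-0.9058, 0.2544) = -74.312°.
λ₂ = 170.213° − 74.312° = 95.90°.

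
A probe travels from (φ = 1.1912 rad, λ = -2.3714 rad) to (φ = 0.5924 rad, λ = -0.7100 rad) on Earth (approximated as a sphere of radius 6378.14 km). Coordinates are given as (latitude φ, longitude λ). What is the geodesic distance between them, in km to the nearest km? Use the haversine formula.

6747 km

Let φ₁ = 1.1912 rad, φ₂ = 0.5924 rad, and Δλ = 1.6614 rad.
Haversine: a = sin²(Δφ/2) + cos φ₁ cos φ₂ sin²(Δλ/2) = 0.0870 + (0.3705)(0.8296)(0.5452) = 0.25460.
Central angle c = 2·arcsin(√a) = 1.05780 rad.
Distance = R·c = 6378.14 × 1.0578 ≈ 6747 km.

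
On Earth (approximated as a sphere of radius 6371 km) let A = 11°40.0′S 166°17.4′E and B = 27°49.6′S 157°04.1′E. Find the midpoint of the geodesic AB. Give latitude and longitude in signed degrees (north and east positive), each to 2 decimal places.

Central angle δ = 0.3198 rad. Interpolating on the sphere with fraction f = 0.5:
P = [sin((1−f)δ)·A + sin(fδ)·B] / sin δ = 0.5065·A + 0.5065·B in Cartesian coordinates,
giving P = (-0.8944, 0.2921, -0.3388), i.e. latitude -19.81°, longitude 161.91°.

-19.81°, 161.91°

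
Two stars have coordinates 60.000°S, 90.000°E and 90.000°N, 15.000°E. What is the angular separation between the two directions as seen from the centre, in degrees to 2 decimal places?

Let φ₁ = -1.0472 rad, φ₂ = 1.5708 rad, and Δλ = -1.3090 rad.
Haversine: a = sin²(Δφ/2) + cos φ₁ cos φ₂ sin²(Δλ/2) = 0.9330 + (0.5000)(0.0000)(0.3706) = 0.93301.
Central angle c = 2·arcsin(√a) = 2.61799 rad.
So the angular separation is 150.00°.

150.00°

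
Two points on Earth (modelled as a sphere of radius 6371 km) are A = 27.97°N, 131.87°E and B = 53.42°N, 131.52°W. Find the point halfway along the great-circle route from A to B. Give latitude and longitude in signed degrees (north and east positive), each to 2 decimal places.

Central angle δ = 1.2492 rad. Interpolating on the sphere with fraction f = 0.5:
P = [sin((1−f)δ)·A + sin(fδ)·B] / sin δ = 0.6164·A + 0.6164·B in Cartesian coordinates,
giving P = (-0.6068, 0.1304, 0.7841), i.e. latitude 51.63°, longitude 167.88°.

51.63°, 167.88°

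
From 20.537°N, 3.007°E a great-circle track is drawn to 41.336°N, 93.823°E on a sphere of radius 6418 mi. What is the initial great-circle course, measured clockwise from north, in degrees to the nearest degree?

50°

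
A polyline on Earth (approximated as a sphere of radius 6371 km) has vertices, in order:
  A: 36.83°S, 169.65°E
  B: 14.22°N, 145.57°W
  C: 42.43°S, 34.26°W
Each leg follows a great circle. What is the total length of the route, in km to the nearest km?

Leg A→B: central angle 1.1555 rad, distance 7361.5 km.
Leg B→C: central angle 2.0106 rad, distance 12809.5 km.
Total: 7361.5 + 12809.5 ≈ 20171 km.

20171 km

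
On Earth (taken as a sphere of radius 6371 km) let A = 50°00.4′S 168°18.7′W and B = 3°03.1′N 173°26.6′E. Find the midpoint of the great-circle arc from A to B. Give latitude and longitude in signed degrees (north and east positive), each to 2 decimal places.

Central angle δ = 0.9658 rad. Interpolating on the sphere with fraction f = 0.5:
P = [sin((1−f)δ)·A + sin(fδ)·B] / sin δ = 0.5646·A + 0.5646·B in Cartesian coordinates,
giving P = (-0.9154, -0.0091, -0.4025), i.e. latitude -23.73°, longitude -179.43°.

-23.73°, -179.43°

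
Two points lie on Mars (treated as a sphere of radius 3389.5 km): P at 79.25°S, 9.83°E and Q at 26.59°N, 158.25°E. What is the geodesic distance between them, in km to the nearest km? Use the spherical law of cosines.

7429 km

Let φ₁ = -1.3832 rad, φ₂ = 0.4641 rad, and Δλ = 2.5904 rad.
cos c = sin φ₁ sin φ₂ + cos φ₁ cos φ₂ cos Δλ = (-0.9825)(0.4476) + (0.1865)(0.8942)(-0.8519) = -0.58184,
so c = arccos(-0.58184) = 2.19179 rad.
Distance = R·c = 3389.5 × 2.1918 ≈ 7429 km.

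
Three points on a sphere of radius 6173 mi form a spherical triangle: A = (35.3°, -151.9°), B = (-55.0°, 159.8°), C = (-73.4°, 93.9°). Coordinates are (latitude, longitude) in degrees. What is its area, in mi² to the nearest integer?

Side lengths (central angles): a = 0.5512, b = 2.2775, c = 1.7335 rad; semiperimeter s = 2.2811.
By l'Huilier's theorem, tan(E/4) = √[tan(s/2) tan((s−a)/2) tan((s−b)/2) tan((s−c)/2)], giving spherical excess E = 0.1426 rad.
Area = E·R² = 0.1426 × (6173)² ≈ 5432363 mi².

5432363 mi²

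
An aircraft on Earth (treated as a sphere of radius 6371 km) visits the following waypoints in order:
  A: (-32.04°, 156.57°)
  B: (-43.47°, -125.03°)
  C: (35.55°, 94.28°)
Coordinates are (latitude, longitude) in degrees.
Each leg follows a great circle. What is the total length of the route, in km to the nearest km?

Leg A→B: central angle 1.0602 rad, distance 6754.7 km.
Leg B→C: central angle 2.5999 rad, distance 16564.2 km.
Total: 6754.7 + 16564.2 ≈ 23319 km.

23319 km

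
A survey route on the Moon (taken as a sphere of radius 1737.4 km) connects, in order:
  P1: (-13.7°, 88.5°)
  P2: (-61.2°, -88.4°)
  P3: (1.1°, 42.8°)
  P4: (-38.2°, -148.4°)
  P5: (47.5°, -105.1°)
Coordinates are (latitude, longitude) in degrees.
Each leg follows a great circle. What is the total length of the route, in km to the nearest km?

Leg P1→P2: central angle 1.8336 rad, distance 3185.8 km.
Leg P2→P3: central angle 1.9114 rad, distance 3320.9 km.
Leg P3→P4: central angle 2.4697 rad, distance 4290.8 km.
Leg P4→P5: central angle 1.6404 rad, distance 2850.0 km.
Total: 3185.8 + 3320.9 + 4290.8 + 2850.0 ≈ 13648 km.

13648 km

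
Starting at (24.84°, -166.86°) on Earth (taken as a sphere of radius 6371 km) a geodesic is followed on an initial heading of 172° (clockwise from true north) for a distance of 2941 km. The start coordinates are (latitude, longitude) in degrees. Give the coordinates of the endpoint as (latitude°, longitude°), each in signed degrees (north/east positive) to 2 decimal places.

Angular distance δ = d/R = 2941/6371 = 0.46162 rad; initial bearing θ = 3.0020 rad.
sin φ₂ = sin φ₁ cos δ + cos φ₁ sin δ cos θ = (0.4201)(0.8953) + (0.9075)(0.4454)(-0.9903) = -0.0241, so φ₂ = -1.38°.
Δλ = atan2(sin θ sin δ cos φ₁, cos δ − sin φ₁ sin φ₂) = atan2(0.0563, 0.9055) = 3.555°.
λ₂ = -166.860° + 3.555° = -163.31°.

-1.38°, -163.31°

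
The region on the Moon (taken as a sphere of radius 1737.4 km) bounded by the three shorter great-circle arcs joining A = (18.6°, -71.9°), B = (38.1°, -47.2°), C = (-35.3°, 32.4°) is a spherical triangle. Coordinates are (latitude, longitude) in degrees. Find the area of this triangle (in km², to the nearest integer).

2035361 km²

Side lengths (central angles): a = 1.8138, b = 1.9556, c = 0.5066 rad; semiperimeter s = 2.1380.
By l'Huilier's theorem, tan(E/4) = √[tan(s/2) tan((s−a)/2) tan((s−b)/2) tan((s−c)/2)], giving spherical excess E = 0.6743 rad.
Area = E·R² = 0.6743 × (1737.4)² ≈ 2035361 km².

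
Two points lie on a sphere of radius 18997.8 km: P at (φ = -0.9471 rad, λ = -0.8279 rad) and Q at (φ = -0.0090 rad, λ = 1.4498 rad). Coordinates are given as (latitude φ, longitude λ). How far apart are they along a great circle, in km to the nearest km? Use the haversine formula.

Let φ₁ = -0.9471 rad, φ₂ = -0.0090 rad, and Δλ = 2.2777 rad.
Haversine: a = sin²(Δφ/2) + cos φ₁ cos φ₂ sin²(Δλ/2) = 0.2043 + (0.5840)(1.0000)(0.8247) = 0.68600.
Central angle c = 2·arcsin(√a) = 1.95196 rad.
Distance = R·c = 18997.8 × 1.9520 ≈ 37083 km.

37083 km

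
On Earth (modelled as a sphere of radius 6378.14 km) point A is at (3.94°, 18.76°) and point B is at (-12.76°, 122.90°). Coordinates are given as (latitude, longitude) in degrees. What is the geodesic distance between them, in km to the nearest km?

Let φ₁ = 0.0688 rad, φ₂ = -0.2227 rad, and Δλ = 1.8176 rad.
cos c = sin φ₁ sin φ₂ + cos φ₁ cos φ₂ cos Δλ = (0.0687)(-0.2209) + (0.9976)(0.9753)(-0.2443) = -0.25287,
so c = arccos(-0.25287) = 1.82644 rad.
Distance = R·c = 6378.14 × 1.8264 ≈ 11649 km.

11649 km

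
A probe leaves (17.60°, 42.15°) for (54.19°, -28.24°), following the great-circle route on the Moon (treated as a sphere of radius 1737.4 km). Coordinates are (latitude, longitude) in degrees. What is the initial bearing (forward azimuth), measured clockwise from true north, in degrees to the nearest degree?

322°

With φ₁ = 0.3072, φ₂ = 0.9458, Δλ = -1.2285 rad, the forward-azimuth formula gives
θ = atan2( sin Δλ cos φ₂ , cos φ₁ sin φ₂ − sin φ₁ cos φ₂ cos Δλ ) = atan2(-0.5512, 0.7136) = -37.68°.
Adding 360° brings this into [0°, 360°): 322°.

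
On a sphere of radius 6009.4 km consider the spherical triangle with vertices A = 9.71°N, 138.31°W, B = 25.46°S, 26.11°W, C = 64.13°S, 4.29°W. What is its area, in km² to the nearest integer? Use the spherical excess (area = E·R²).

41811683 km²

Side lengths (central angles): a = 0.7189, b = 2.0383, c = 1.9919 rad; semiperimeter s = 2.3745.
By l'Huilier's theorem, tan(E/4) = √[tan(s/2) tan((s−a)/2) tan((s−b)/2) tan((s−c)/2)], giving spherical excess E = 1.1578 rad.
Area = E·R² = 1.1578 × (6009.4)² ≈ 41811683 km².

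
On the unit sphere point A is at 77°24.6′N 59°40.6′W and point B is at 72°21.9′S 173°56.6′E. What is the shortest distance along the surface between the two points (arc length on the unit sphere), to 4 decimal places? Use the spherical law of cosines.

With latitudes φ₁ = 77.410°, φ₂ = -72.365° and longitude difference Δλ = -126.380°:
cos c = sin φ₁ sin φ₂ + cos φ₁ cos φ₂ cos Δλ = (0.9760)(-0.9530) + (0.2180)(0.3030)(-0.5931) = -0.96926,
so c = arccos(-0.96926) = 2.89300 rad.
On the unit sphere the arc length equals the central angle: 2.8930.

2.8930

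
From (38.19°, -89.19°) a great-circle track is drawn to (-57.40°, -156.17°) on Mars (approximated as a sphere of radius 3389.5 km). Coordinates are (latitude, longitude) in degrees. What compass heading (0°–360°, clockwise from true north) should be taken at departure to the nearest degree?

212°

With φ₁ = 0.6665, φ₂ = -1.0018, Δλ = -1.1690 rad, the forward-azimuth formula gives
θ = atan2( sin Δλ cos φ₂ , cos φ₁ sin φ₂ − sin φ₁ cos φ₂ cos Δλ ) = atan2(-0.4959, -0.7924) = -147.96°.
Adding 360° brings this into [0°, 360°): 212°.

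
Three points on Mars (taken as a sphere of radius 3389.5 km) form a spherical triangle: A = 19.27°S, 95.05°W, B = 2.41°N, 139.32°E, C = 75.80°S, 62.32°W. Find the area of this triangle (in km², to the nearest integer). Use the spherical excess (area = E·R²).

Side lengths (central angles): a = 1.8427, b = 1.0301, c = 2.1692 rad; semiperimeter s = 2.5210.
By l'Huilier's theorem, tan(E/4) = √[tan(s/2) tan((s−a)/2) tan((s−b)/2) tan((s−c)/2)], giving spherical excess E = 1.6070 rad.
Area = E·R² = 1.6070 × (3389.5)² ≈ 18462882 km².

18462882 km²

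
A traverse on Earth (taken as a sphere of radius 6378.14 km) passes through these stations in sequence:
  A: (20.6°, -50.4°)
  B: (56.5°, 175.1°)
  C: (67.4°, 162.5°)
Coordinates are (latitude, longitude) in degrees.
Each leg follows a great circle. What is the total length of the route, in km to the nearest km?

11833 km

Leg A→B: central angle 1.6396 rad, distance 10457.4 km.
Leg B→C: central angle 0.2156 rad, distance 1375.1 km.
Total: 10457.4 + 1375.1 ≈ 11833 km.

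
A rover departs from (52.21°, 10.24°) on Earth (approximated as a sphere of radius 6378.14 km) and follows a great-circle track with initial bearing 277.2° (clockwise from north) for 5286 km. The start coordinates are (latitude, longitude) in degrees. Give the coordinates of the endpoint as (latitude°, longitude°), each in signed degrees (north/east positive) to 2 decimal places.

36.20°, -54.75°

Angular distance δ = d/R = 5286/6378.14 = 0.82877 rad; initial bearing θ = 4.8381 rad.
sin φ₂ = sin φ₁ cos δ + cos φ₁ sin δ cos θ = (0.7903)(0.6758) + (0.6128)(0.7371)(0.1253) = 0.5907, so φ₂ = 36.20°.
Δλ = atan2(sin θ sin δ cos φ₁, cos δ − sin φ₁ sin φ₂) = atan2(-0.4481, 0.2090) = -64.994°.
λ₂ = 10.240° − 64.994° = -54.75°.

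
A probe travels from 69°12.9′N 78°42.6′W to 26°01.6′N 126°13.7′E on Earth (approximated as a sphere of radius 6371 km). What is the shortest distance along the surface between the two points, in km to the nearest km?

9234 km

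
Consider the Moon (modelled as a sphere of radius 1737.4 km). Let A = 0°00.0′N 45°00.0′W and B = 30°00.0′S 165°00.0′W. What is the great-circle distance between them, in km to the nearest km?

In radians: φ₁ = 0.0000, φ₂ = -0.5236, Δλ = -120.000° = -2.0944 rad.
Haversine: a = sin²(Δφ/2) + cos φ₁ cos φ₂ sin²(Δλ/2) = 0.0670 + (1.0000)(0.8660)(0.7500) = 0.71651.
Central angle c = 2·arcsin(√a) = 2.01863 rad.
Distance = R·c = 1737.4 × 2.0186 ≈ 3507 km.

3507 km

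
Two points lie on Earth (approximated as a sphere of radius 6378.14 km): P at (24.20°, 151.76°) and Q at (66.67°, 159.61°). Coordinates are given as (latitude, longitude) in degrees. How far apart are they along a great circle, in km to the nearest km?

4760 km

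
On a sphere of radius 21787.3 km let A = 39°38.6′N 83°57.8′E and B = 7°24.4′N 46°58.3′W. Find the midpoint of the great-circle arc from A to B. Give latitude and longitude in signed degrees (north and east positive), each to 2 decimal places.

Central angle δ = 2.0021 rad. Interpolating on the sphere with fraction f = 0.5:
P = [sin((1−f)δ)·A + sin(fδ)·B] / sin δ = 0.9269·A + 0.9269·B in Cartesian coordinates,
giving P = (0.7023, 0.0379, 0.7109), i.e. latitude 45.31°, longitude 3.09°.

45.31°, 3.09°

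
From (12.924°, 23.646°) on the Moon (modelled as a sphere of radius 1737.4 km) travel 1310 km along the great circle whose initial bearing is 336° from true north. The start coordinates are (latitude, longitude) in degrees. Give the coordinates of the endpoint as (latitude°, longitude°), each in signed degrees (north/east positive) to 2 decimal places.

50.59°, -2.36°

Angular distance δ = d/R = 1310/1737.4 = 0.75400 rad; initial bearing θ = 5.8643 rad.
sin φ₂ = sin φ₁ cos δ + cos φ₁ sin δ cos θ = (0.2237)(0.7290) + (0.9747)(0.6846)(0.9135) = 0.7726, so φ₂ = 50.59°.
Δλ = atan2(sin θ sin δ cos φ₁, cos δ − sin φ₁ sin φ₂) = atan2(-0.2714, 0.5562) = -26.010°.
λ₂ = 23.646° − 26.010° = -2.36°.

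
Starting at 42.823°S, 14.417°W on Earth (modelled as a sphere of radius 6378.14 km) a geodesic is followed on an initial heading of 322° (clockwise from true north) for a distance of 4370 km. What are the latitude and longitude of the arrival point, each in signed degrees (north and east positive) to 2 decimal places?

-9.24°, -37.66°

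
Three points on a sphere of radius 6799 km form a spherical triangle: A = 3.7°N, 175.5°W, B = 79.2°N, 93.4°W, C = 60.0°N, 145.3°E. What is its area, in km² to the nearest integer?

Side lengths (central angles): a = 0.6401, b = 1.1124, c = 1.4816 rad; semiperimeter s = 1.6170.
By l'Huilier's theorem, tan(E/4) = √[tan(s/2) tan((s−a)/2) tan((s−b)/2) tan((s−c)/2)], giving spherical excess E = 0.3934 rad.
Area = E·R² = 0.3934 × (6799)² ≈ 18184062 km².

18184062 km²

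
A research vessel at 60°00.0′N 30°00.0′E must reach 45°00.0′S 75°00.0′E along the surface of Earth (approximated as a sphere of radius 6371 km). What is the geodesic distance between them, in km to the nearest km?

12370 km

Let φ₁ = 1.0472 rad, φ₂ = -0.7854 rad, and Δλ = 0.7854 rad.
cos c = sin φ₁ sin φ₂ + cos φ₁ cos φ₂ cos Δλ = (0.8660)(-0.7071) + (0.5000)(0.7071)(0.7071) = -0.36237,
so c = arccos(-0.36237) = 1.94161 rad.
Distance = R·c = 6371 × 1.9416 ≈ 12370 km.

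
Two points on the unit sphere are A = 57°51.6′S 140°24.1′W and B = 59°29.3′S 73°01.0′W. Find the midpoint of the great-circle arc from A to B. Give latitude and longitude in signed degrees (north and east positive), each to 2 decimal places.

Central angle δ = 0.5856 rad. Interpolating on the sphere with fraction f = 0.5:
P = [sin((1−f)δ)·A + sin(fδ)·B] / sin δ = 0.5222·A + 0.5222·B in Cartesian coordinates,
giving P = (-0.1366, -0.4307, -0.8921), i.e. latitude -63.14°, longitude -107.60°.

-63.14°, -107.60°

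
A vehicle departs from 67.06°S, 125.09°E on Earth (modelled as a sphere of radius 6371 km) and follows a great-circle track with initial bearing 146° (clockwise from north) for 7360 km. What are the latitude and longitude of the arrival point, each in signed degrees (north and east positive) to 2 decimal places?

-41.87°, -98.30°

Angular distance δ = d/R = 7360/6371 = 1.15523 rad; initial bearing θ = 2.5482 rad.
sin φ₂ = sin φ₁ cos δ + cos φ₁ sin δ cos θ = (-0.9209)(0.4037) + (0.3898)(0.9149)(-0.8290) = -0.6674, so φ₂ = -41.87°.
Δλ = atan2(sin θ sin δ cos φ₁, cos δ − sin φ₁ sin φ₂) = atan2(0.1994, -0.2109) = 136.607°.
λ₂ = 125.090° + 136.607° = 261.70° → -98.30° after wrapping to (−180°, 180°].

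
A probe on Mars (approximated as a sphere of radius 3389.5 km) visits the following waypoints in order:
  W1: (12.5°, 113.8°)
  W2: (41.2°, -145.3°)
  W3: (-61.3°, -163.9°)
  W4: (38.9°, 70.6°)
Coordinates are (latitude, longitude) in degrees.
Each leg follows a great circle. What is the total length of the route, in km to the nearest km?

Leg W1→W2: central angle 1.5671 rad, distance 5311.8 km.
Leg W2→W3: central angle 1.8083 rad, distance 6129.4 km.
Leg W3→W4: central angle 2.4463 rad, distance 8291.6 km.
Total: 5311.8 + 6129.4 + 8291.6 ≈ 19733 km.

19733 km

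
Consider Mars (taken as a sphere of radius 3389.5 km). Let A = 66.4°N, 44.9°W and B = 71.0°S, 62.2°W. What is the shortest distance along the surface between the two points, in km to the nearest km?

8158 km

With latitudes φ₁ = 66.400°, φ₂ = -71.000° and longitude difference Δλ = -17.300°:
cos c = sin φ₁ sin φ₂ + cos φ₁ cos φ₂ cos Δλ = (0.9164)(-0.9455) + (0.4003)(0.3256)(0.9548) = -0.74199,
so c = arccos(-0.74199) = 2.40684 rad.
Distance = R·c = 3389.5 × 2.4068 ≈ 8158 km.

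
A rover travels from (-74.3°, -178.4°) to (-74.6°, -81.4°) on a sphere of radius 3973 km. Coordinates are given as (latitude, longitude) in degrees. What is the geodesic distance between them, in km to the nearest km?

With latitudes φ₁ = -74.300°, φ₂ = -74.600° and longitude difference Δλ = 97.000°:
Haversine: a = sin²(Δφ/2) + cos φ₁ cos φ₂ sin²(Δλ/2) = 0.0000 + (0.2706)(0.2656)(0.5609) = 0.04032.
Central angle c = 2·arcsin(√a) = 0.40432 rad.
Distance = R·c = 3973 × 0.4043 ≈ 1606 km.

1606 km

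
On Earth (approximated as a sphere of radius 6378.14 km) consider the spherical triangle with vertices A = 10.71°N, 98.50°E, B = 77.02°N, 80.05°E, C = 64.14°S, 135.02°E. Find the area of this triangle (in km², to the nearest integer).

18285481 km²

Side lengths (central angles): a = 2.5333, b = 1.3927, c = 1.1697 rad; semiperimeter s = 2.5478.
By l'Huilier's theorem, tan(E/4) = √[tan(s/2) tan((s−a)/2) tan((s−b)/2) tan((s−c)/2)], giving spherical excess E = 0.4495 rad.
Area = E·R² = 0.4495 × (6378.14)² ≈ 18285481 km².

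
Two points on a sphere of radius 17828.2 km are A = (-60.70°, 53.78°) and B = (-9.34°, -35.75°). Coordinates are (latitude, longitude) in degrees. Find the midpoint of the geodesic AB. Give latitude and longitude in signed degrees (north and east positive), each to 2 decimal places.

Central angle δ = 1.4248 rad. Interpolating on the sphere with fraction f = 0.5:
P = [sin((1−f)δ)·A + sin(fδ)·B] / sin δ = 0.6607·A + 0.6607·B in Cartesian coordinates,
giving P = (0.7201, -0.1200, -0.6834), i.e. latitude -43.11°, longitude -9.46°.

-43.11°, -9.46°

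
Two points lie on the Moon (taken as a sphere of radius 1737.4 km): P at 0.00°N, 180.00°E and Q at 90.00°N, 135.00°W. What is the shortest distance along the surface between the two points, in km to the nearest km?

2729 km

In radians: φ₁ = 0.0000, φ₂ = 1.5708, Δλ = 45.000° = 0.7854 rad.
Haversine: a = sin²(Δφ/2) + cos φ₁ cos φ₂ sin²(Δλ/2) = 0.5000 + (1.0000)(0.0000)(0.1464) = 0.50000.
Central angle c = 2·arcsin(√a) = 1.57080 rad.
Distance = R·c = 1737.4 × 1.5708 ≈ 2729 km.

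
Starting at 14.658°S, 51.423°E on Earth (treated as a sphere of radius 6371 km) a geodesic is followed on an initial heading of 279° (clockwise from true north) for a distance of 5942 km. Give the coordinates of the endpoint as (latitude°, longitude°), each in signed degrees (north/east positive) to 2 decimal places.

-1.67°, -1.11°

Angular distance δ = d/R = 5942/6371 = 0.93266 rad; initial bearing θ = 4.8695 rad.
sin φ₂ = sin φ₁ cos δ + cos φ₁ sin δ cos θ = (-0.2530)(0.5957) + (0.9675)(0.8032)(0.1564) = -0.0292, so φ₂ = -1.67°.
Δλ = atan2(sin θ sin δ cos φ₁, cos δ − sin φ₁ sin φ₂) = atan2(-0.7675, 0.5883) = -52.529°.
λ₂ = 51.423° − 52.529° = -1.11°.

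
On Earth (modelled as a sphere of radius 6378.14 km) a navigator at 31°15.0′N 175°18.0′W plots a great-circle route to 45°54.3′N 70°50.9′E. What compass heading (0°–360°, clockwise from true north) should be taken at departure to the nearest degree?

With φ₁ = 0.5454, φ₂ = 0.8012, Δλ = -1.9871 rad, the forward-azimuth formula gives
θ = atan2( sin Δλ cos φ₂ , cos φ₁ sin φ₂ − sin φ₁ cos φ₂ cos Δλ ) = atan2(-0.6364, 0.7600) = -39.94°.
Adding 360° brings this into [0°, 360°): 320°.

320°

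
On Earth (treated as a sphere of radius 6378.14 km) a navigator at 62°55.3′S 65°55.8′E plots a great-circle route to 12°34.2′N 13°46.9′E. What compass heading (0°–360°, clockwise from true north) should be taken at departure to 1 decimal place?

309.4°

Δλ = -52.148° = -0.9102 rad.
y = sin Δλ · cos φ₂ = (-0.7896)(0.9760) = -0.7707
x = cos φ₁ sin φ₂ − sin φ₁ cos φ₂ cos Δλ = (0.4552)(0.2176) − (-0.8904)(0.9760)(0.6136) = 0.6323
θ = atan2(y, x) = -50.63°; adding 360° gives 309.4°.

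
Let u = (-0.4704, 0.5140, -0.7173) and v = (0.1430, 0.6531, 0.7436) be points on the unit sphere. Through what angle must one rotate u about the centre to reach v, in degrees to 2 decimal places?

u·v = -0.2650; |u| = 1.0000, |v| = 1.0000.
cos θ = (u·v)/(|u||v|) = -0.2650, so θ = 105.37°.

105.37°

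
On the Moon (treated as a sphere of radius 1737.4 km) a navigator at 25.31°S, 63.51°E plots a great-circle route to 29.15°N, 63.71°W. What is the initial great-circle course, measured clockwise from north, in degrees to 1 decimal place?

Δλ = -127.220° = -2.2204 rad.
y = sin Δλ · cos φ₂ = (-0.7963)(0.8733) = -0.6955
x = cos φ₁ sin φ₂ − sin φ₁ cos φ₂ cos Δλ = (0.9040)(0.4871) − (-0.4275)(0.8733)(-0.6049) = 0.2145
θ = atan2(y, x) = -72.86°; adding 360° gives 287.1°.

287.1°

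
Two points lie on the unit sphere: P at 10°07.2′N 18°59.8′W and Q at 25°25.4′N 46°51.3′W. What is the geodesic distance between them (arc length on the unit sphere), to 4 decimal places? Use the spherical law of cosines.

Let φ₁ = 0.1766 rad, φ₂ = 0.4437 rad, and Δλ = -0.4862 rad.
cos c = sin φ₁ sin φ₂ + cos φ₁ cos φ₂ cos Δλ = (0.1757)(0.4293) + (0.9844)(0.9032)(0.8841) = 0.86150,
so c = arccos(0.86150) = 0.53258 rad.
On the unit sphere the arc length equals the central angle: 0.5326.

0.5326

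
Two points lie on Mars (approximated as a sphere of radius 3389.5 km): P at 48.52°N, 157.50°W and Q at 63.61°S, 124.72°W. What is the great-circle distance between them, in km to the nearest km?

6807 km

In radians: φ₁ = 0.8468, φ₂ = -1.1102, Δλ = 32.780° = 0.5721 rad.
Haversine: a = sin²(Δφ/2) + cos φ₁ cos φ₂ sin²(Δλ/2) = 0.6884 + (0.6624)(0.4445)(0.0796) = 0.71180.
Central angle c = 2·arcsin(√a) = 2.00820 rad.
Distance = R·c = 3389.5 × 2.0082 ≈ 6807 km.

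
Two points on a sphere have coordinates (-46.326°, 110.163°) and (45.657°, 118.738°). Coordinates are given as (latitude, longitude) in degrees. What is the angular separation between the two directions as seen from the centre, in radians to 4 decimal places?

With latitudes φ₁ = -46.326°, φ₂ = 45.657° and longitude difference Δλ = 8.575°:
cos c = sin φ₁ sin φ₂ + cos φ₁ cos φ₂ cos Δλ = (-0.7233)(0.7152) + (0.6906)(0.6990)(0.9888) = -0.04000,
so c = arccos(-0.04000) = 1.61081 rad.
So the angular separation is 1.6108 rad.

1.6108 rad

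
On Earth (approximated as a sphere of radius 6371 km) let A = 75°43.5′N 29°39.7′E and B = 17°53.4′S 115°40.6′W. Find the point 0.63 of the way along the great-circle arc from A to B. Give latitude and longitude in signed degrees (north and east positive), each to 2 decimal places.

The central angle between A and B is δ = 2.0837 rad.
With f = 0.63, the slerp weights are sin((1−f)δ)/sin δ = 0.7997 and sin(fδ)/sin δ = 1.1097.
Weighted sum of the unit vectors: (0.7997)·(0.2143,0.1220,0.9691) + (1.1097)·(-0.4123,-0.8577,-0.3072) = (-0.2862, -0.8542, 0.4342).
Converting back: φ = atan2(z, √(x²+y²)) = 25.73°, λ = atan2(y, x) = -108.52°.

25.73°, -108.52°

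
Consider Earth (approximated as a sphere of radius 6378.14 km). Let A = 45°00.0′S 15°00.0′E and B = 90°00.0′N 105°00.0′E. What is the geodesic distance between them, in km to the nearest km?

15028 km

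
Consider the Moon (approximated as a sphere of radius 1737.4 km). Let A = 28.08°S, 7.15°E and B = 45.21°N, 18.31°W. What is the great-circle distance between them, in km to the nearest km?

2331 km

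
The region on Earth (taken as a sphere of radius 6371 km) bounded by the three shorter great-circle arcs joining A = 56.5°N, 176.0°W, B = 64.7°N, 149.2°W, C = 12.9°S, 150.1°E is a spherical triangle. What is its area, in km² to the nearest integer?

Side lengths (central angles): a = 1.5688, b = 1.3074, c = 0.2675 rad; semiperimeter s = 1.5718.
By l'Huilier's theorem, tan(E/4) = √[tan(s/2) tan((s−a)/2) tan((s−b)/2) tan((s−c)/2)], giving spherical excess E = 0.0497 rad.
Area = E·R² = 0.0497 × (6371)² ≈ 2018729 km².

2018729 km²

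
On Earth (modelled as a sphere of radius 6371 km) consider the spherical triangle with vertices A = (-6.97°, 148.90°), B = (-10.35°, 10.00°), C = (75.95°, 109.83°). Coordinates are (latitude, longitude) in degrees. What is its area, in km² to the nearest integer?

Side lengths (central angles): a = 1.7875, b = 1.5014, c = 2.3660 rad; semiperimeter s = 2.8275.
By l'Huilier's theorem, tan(E/4) = √[tan(s/2) tan((s−a)/2) tan((s−b)/2) tan((s−c)/2)], giving spherical excess E = 2.7338 rad.
Area = E·R² = 2.7338 × (6371)² ≈ 110965552 km².

110965552 km²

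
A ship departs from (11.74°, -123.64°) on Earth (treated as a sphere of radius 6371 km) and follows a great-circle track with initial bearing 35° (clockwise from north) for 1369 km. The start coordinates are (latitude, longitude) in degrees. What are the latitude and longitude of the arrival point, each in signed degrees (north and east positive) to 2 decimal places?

21.70°, -116.08°

Angular distance δ = d/R = 1369/6371 = 0.21488 rad; initial bearing θ = 0.6109 rad.
sin φ₂ = sin φ₁ cos δ + cos φ₁ sin δ cos θ = (0.2035)(0.9770) + (0.9791)(0.2132)(0.8192) = 0.3698, so φ₂ = 21.70°.
Δλ = atan2(sin θ sin δ cos φ₁, cos δ − sin φ₁ sin φ₂) = atan2(0.1197, 0.9018) = 7.564°.
λ₂ = -123.640° + 7.564° = -116.08°.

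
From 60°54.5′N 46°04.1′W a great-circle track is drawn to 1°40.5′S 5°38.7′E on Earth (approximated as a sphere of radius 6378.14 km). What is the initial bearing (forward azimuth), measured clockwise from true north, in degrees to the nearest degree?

With φ₁ = 1.0631, φ₂ = -0.0292, Δλ = 0.9026 rad, the forward-azimuth formula gives
θ = atan2( sin Δλ cos φ₂ , cos φ₁ sin φ₂ − sin φ₁ cos φ₂ cos Δλ ) = atan2(0.7846, -0.5554) = 125.29°.
So the initial bearing is 125°.

125°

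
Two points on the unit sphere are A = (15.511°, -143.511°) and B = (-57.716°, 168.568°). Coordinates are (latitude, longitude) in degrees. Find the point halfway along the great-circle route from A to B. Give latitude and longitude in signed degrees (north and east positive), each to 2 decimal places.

-22.73°, -160.21°

Central angle δ = 1.4517 rad. Interpolating on the sphere with fraction f = 0.5:
P = [sin((1−f)δ)·A + sin(fδ)·B] / sin δ = 0.6685·A + 0.6685·B in Cartesian coordinates,
giving P = (-0.8679, -0.3123, -0.3864), i.e. latitude -22.73°, longitude -160.21°.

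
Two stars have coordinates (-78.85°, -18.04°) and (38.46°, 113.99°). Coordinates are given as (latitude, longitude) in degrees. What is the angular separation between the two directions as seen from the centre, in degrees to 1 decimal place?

135.4°

Let φ₁ = -1.3762 rad, φ₂ = 0.6713 rad, and Δλ = 2.3044 rad.
cos c = sin φ₁ sin φ₂ + cos φ₁ cos φ₂ cos Δλ = (-0.9811)(0.6220) + (0.1934)(0.7830)(-0.6695) = -0.71161,
so c = arccos(-0.71161) = 2.36258 rad.
So the angular separation is 135.4°.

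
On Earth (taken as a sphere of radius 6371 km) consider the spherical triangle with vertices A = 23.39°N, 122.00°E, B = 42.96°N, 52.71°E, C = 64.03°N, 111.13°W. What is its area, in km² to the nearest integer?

32612094 km²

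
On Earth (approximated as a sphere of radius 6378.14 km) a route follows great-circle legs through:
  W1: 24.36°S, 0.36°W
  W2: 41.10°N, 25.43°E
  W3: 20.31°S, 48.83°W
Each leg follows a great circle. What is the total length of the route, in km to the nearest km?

18010 km

Leg W1→W2: central angle 1.2165 rad, distance 7758.9 km.
Leg W2→W3: central angle 1.6073 rad, distance 10251.4 km.
Total: 7758.9 + 10251.4 ≈ 18010 km.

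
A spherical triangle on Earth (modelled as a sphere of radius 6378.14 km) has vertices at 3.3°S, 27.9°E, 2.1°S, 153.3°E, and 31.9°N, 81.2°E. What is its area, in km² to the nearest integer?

Side lengths (central angles): a = 1.3270, b = 1.0746, c = 2.1844 rad; semiperimeter s = 2.2930.
By l'Huilier's theorem, tan(E/4) = √[tan(s/2) tan((s−a)/2) tan((s−b)/2) tan((s−c)/2)], giving spherical excess E = 0.8272 rad.
Area = E·R² = 0.8272 × (6378.14)² ≈ 33651768 km².

33651768 km²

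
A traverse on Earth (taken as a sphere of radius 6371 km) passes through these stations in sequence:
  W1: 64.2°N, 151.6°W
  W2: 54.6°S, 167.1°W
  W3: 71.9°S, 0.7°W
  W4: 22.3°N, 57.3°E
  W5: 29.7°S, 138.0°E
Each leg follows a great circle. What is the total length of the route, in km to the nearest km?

Leg W1→W2: central angle 2.0839 rad, distance 13276.8 km.
Leg W2→W3: central angle 0.9275 rad, distance 5908.8 km.
Leg W3→W4: central angle 1.7807 rad, distance 11344.8 km.
Leg W4→W5: central angle 1.6290 rad, distance 10378.1 km.
Total: 13276.8 + 5908.8 + 11344.8 + 10378.1 ≈ 40909 km.

40909 km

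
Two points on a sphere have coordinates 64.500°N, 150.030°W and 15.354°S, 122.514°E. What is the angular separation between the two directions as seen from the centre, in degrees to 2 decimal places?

With latitudes φ₁ = 64.500°, φ₂ = -15.354° and longitude difference Δλ = -87.456°:
Haversine: a = sin²(Δφ/2) + cos φ₁ cos φ₂ sin²(Δλ/2) = 0.4119 + (0.4305)(0.9643)(0.4778) = 0.61028.
Central angle c = 2·arcsin(√a) = 1.79319 rad.
So the angular separation is 102.74°.

102.74°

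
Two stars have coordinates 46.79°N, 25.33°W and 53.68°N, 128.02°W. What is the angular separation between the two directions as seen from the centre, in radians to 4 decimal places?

1.0493 rad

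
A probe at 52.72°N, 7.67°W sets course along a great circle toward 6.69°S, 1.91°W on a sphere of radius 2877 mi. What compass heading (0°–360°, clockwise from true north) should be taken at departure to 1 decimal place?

173.4°

Δλ = 5.760° = 0.1005 rad.
y = sin Δλ · cos φ₂ = (0.1004)(0.9932) = 0.0997
x = cos φ₁ sin φ₂ − sin φ₁ cos φ₂ cos Δλ = (0.6057)(-0.1165) − (0.7957)(0.9932)(0.9950) = -0.8568
θ = atan2(y, x) = 173.36°, so the bearing is 173.4°.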